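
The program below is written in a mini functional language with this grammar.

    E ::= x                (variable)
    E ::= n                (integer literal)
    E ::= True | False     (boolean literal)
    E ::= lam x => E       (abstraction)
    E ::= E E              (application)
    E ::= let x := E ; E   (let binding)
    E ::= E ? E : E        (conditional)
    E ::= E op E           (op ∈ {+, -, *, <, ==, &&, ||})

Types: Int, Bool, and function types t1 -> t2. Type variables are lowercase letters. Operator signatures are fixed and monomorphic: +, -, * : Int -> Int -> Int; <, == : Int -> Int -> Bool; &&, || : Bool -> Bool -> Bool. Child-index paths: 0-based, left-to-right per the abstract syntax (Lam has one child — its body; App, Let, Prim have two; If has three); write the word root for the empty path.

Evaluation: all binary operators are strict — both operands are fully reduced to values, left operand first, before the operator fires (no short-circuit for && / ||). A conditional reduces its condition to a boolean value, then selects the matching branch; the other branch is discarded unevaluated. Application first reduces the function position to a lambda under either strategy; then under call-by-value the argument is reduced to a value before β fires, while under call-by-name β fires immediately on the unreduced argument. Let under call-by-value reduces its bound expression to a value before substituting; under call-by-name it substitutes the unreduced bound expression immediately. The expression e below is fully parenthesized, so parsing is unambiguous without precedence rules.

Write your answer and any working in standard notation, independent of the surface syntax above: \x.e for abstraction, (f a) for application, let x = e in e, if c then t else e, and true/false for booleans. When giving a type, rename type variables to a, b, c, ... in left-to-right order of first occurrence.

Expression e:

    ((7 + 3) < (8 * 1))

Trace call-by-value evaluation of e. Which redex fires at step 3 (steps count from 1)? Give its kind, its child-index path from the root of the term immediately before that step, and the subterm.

Trace:
step 0: ((7 + 3) < (8 * 1))
step 1: [delta@0] (10 < (8 * 1))
step 2: [delta@1] (10 < 8)
step 3: [delta@root] false

Answer: delta at root : (10 < 8)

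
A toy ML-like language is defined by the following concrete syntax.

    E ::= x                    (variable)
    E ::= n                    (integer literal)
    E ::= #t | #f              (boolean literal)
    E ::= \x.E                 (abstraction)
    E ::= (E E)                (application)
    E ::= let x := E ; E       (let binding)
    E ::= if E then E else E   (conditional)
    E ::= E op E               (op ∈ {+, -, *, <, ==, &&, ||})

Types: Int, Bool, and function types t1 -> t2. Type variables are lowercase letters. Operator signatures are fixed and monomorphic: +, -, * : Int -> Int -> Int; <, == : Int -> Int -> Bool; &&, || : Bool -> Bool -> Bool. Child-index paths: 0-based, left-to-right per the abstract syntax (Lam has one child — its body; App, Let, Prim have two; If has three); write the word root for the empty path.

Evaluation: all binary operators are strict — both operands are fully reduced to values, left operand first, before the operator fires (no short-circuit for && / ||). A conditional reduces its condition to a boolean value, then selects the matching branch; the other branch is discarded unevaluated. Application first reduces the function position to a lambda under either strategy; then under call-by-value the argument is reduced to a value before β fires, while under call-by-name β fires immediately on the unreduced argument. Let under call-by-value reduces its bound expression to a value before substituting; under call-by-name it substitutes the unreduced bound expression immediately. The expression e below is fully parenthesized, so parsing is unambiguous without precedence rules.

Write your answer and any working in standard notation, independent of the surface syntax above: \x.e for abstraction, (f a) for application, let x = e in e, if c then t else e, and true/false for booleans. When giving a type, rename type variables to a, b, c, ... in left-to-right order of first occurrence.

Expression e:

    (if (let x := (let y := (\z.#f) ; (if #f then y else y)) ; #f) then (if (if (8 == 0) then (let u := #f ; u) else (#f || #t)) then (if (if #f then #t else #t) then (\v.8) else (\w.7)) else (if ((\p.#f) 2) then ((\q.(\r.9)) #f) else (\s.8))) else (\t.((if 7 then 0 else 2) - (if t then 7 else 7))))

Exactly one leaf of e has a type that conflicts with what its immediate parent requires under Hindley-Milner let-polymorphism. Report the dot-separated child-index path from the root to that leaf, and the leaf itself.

Answer: 2.0.0.0 : 7

Working:
\z._ : a -> Bool
let y : forall. a -> Bool
  unify Bool ~ Bool
y : b -> Bool
y : c -> Bool
  unify b -> Bool ~ c -> Bool
  unify b ~ c
  unify Bool ~ Bool
let x : forall. c -> Bool
  unify Bool ~ Bool
  unify Int ~ Int
  unify Int ~ Int
  unify Bool ~ Bool
let u : Bool
u : Bool
  unify Bool ~ Bool
  unify Bool ~ Bool
  unify Bool ~ Bool
  unify Bool ~ Bool
  unify Bool ~ Bool
  unify Bool ~ Bool
  unify Bool ~ Bool
\v._ : d -> Int
\w._ : e -> Int
  unify d -> Int ~ e -> Int
  unify d ~ e
  unify Int ~ Int
\p._ : f -> Bool
  unify f -> Bool ~ Int -> g
  unify f ~ Int
  unify Bool ~ g
_ _ : Bool
  unify Bool ~ Bool
\r._ : i -> Int
\q._ : h -> i -> Int
  unify h -> i -> Int ~ Bool -> j
  unify h ~ Bool
  unify i -> Int ~ j
_ _ : i -> Int
\s._ : k -> Int
  unify i -> Int ~ k -> Int
  unify i ~ k
  unify Int ~ Int
  unify e -> Int ~ k -> Int
  unify e ~ k
  unify Int ~ Int
  unify Int ~ Bool
  FAIL: mismatch Int ~ Bool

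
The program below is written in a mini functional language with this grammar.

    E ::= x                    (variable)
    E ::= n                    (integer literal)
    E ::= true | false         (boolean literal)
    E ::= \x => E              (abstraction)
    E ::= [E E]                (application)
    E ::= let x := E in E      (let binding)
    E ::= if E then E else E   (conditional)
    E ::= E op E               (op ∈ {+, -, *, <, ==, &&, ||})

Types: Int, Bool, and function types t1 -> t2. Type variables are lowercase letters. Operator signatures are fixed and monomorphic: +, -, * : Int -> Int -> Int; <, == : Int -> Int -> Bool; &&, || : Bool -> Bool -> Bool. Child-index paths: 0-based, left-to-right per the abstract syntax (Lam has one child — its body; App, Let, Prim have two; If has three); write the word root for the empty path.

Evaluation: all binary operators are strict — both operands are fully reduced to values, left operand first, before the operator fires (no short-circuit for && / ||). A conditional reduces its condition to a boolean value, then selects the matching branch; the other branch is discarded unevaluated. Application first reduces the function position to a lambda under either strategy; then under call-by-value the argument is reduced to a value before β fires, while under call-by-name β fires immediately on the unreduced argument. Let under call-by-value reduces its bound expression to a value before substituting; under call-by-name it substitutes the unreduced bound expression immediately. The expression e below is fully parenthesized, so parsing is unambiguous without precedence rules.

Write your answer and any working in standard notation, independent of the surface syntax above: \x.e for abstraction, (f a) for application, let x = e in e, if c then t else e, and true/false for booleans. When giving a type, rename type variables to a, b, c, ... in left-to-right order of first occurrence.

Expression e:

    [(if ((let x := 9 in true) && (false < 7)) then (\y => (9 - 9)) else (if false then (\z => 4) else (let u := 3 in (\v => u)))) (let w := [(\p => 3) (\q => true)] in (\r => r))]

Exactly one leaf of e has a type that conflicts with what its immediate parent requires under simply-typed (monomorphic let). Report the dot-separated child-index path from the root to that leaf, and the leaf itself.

Answer: 0.0.1.0 : false

Working:
let x : Int
  unify Bool ~ Bool
  unify Bool ~ Int
  FAIL: mismatch Bool ~ Int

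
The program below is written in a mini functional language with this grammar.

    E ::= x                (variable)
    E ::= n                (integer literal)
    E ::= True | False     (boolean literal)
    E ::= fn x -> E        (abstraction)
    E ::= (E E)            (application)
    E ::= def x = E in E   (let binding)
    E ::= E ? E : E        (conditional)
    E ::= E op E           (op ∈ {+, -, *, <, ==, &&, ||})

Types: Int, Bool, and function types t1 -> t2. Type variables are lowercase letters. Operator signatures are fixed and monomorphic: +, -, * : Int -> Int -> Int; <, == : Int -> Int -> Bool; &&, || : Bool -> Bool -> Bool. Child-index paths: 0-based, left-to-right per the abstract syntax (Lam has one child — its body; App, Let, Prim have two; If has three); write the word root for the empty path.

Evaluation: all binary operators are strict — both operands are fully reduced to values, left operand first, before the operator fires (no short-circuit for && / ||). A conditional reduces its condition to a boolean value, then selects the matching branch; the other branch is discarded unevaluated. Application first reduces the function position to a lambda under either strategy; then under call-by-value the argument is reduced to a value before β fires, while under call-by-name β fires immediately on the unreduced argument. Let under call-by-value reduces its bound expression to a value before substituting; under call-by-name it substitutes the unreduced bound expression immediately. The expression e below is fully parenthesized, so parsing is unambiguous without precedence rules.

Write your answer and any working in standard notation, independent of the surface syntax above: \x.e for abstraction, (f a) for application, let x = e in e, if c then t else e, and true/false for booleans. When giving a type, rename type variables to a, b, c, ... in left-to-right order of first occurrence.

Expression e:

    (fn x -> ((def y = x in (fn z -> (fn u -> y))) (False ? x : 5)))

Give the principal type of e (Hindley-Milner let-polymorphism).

Answer: Int -> a -> Int

Derivation:
x : a
let y : a
y : a
\u._ : c -> a
\z._ : b -> c -> a
  unify Bool ~ Bool
x : a
  unify a ~ Int
  unify b -> c -> Int ~ Int -> d
  unify b ~ Int
  unify c -> Int ~ d
_ _ : c -> Int
\x._ : Int -> c -> Int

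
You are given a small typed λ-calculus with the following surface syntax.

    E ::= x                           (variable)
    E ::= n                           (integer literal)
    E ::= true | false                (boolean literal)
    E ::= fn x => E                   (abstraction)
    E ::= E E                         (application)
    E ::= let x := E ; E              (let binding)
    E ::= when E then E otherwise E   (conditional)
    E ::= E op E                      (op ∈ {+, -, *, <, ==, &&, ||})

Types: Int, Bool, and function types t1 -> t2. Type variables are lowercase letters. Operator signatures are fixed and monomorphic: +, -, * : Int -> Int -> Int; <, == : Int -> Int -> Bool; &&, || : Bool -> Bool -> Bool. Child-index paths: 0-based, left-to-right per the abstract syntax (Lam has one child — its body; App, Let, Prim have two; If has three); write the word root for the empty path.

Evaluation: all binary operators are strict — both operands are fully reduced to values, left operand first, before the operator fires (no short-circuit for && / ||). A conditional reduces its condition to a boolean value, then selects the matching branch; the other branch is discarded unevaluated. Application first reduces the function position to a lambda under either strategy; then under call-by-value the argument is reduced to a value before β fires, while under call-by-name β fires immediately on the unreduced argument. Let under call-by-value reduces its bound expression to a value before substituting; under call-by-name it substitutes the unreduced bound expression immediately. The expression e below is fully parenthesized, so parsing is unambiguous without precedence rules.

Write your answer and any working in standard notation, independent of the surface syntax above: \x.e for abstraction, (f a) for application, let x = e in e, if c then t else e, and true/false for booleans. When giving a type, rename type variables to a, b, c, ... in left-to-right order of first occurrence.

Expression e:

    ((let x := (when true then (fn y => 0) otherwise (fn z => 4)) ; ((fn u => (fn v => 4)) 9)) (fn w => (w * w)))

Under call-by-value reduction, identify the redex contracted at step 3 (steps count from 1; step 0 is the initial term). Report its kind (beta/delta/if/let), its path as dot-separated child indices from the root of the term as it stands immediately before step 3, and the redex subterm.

Derivation:
step 0: ((let x = (if true then (\y.0) else (\z.4)) in ((\u.(\v.4)) 9)) (\w.(w * w)))
step 1: [if@0.0] ((let x = (\y.0) in ((\u.(\v.4)) 9)) (\w.(w * w)))
step 2: [let@0] (((\u.(\v.4)) 9) (\w.(w * w)))
step 3: [beta@0] ((\v.4) (\w.(w * w)))

Answer: beta at 0 : ((\u.(\v.4)) 9)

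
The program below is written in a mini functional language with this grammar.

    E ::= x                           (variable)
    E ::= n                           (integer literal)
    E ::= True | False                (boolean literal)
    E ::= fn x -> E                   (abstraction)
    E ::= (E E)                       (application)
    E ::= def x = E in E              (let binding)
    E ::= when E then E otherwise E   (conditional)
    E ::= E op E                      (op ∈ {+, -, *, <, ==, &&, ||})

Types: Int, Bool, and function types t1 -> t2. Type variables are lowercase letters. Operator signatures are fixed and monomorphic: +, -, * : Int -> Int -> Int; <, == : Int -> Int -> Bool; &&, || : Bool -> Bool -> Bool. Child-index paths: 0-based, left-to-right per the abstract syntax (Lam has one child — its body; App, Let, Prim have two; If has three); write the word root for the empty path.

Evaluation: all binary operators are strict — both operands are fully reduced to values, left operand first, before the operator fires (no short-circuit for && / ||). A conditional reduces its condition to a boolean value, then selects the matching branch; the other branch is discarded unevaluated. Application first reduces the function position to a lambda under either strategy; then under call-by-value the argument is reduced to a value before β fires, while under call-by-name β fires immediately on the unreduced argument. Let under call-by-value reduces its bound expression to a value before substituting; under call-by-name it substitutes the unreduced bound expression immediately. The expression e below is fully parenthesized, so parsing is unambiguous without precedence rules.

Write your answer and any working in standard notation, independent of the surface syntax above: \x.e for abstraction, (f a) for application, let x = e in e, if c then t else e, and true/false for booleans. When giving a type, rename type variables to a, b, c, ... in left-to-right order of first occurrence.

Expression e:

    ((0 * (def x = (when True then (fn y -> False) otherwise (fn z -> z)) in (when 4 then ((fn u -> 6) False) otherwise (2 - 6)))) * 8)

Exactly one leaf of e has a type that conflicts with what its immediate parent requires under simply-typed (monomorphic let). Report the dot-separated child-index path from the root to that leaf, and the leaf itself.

Trace:
  unify Int ~ Int
  unify Bool ~ Bool
\y._ : a -> Bool
z : b
\z._ : b -> b
  unify a -> Bool ~ b -> b
  unify a ~ b
  unify Bool ~ b
let x : Bool -> Bool
  unify Int ~ Bool
  FAIL: mismatch Int ~ Bool

Answer: 0.1.1.0 : 4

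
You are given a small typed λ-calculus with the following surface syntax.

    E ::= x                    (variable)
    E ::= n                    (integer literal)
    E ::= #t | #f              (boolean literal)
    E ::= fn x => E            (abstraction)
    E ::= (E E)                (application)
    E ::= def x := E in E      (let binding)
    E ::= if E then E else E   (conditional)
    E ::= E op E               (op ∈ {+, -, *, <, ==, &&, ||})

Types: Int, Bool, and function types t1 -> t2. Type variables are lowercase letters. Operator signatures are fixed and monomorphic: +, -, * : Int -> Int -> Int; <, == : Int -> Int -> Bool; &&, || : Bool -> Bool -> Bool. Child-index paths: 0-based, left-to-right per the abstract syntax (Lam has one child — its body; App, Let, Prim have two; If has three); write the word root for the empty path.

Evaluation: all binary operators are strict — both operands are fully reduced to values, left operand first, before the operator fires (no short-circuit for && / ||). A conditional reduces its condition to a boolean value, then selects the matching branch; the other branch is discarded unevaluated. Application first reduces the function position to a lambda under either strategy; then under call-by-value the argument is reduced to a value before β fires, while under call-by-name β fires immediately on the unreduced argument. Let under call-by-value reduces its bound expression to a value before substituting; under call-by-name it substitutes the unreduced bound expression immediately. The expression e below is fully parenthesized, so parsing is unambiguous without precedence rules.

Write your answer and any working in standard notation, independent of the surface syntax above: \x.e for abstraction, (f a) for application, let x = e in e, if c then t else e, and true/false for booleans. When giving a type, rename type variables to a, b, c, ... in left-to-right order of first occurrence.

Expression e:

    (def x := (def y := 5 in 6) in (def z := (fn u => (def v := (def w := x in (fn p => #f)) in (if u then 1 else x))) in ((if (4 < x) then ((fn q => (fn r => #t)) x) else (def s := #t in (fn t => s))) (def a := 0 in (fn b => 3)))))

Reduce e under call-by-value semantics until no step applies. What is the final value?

Working:
step 0: (let x = (let y = 5 in 6) in (let z = (\u.(let v = (let w = x in (\p.false)) in (if u then 1 else x))) in ((if (4 < x) then ((\q.(\r.true)) x) else (let s = true in (\t.s))) (let a = 0 in (\b.3)))))
step 1: [let@0] (let x = 6 in (let z = (\u.(let v = (let w = x in (\p.false)) in (if u then 1 else x))) in ((if (4 < x) then ((\q.(\r.true)) x) else (let s = true in (\t.s))) (let a = 0 in (\b.3)))))
step 2: [let@root] (let z = (\u.(let v = (let w = 6 in (\p.false)) in (if u then 1 else 6))) in ((if (4 < 6) then ((\q.(\r.true)) 6) else (let s = true in (\t.s))) (let a = 0 in (\b.3))))
step 3: [let@root] ((if (4 < 6) then ((\q.(\r.true)) 6) else (let s = true in (\t.s))) (let a = 0 in (\b.3)))
step 4: [delta@0.0] ((if true then ((\q.(\r.true)) 6) else (let s = true in (\t.s))) (let a = 0 in (\b.3)))
step 5: [if@0] (((\q.(\r.true)) 6) (let a = 0 in (\b.3)))
step 6: [beta@0] ((\r.true) (let a = 0 in (\b.3)))
step 7: [let@1] ((\r.true) (\b.3))
step 8: [beta@root] true

Answer: true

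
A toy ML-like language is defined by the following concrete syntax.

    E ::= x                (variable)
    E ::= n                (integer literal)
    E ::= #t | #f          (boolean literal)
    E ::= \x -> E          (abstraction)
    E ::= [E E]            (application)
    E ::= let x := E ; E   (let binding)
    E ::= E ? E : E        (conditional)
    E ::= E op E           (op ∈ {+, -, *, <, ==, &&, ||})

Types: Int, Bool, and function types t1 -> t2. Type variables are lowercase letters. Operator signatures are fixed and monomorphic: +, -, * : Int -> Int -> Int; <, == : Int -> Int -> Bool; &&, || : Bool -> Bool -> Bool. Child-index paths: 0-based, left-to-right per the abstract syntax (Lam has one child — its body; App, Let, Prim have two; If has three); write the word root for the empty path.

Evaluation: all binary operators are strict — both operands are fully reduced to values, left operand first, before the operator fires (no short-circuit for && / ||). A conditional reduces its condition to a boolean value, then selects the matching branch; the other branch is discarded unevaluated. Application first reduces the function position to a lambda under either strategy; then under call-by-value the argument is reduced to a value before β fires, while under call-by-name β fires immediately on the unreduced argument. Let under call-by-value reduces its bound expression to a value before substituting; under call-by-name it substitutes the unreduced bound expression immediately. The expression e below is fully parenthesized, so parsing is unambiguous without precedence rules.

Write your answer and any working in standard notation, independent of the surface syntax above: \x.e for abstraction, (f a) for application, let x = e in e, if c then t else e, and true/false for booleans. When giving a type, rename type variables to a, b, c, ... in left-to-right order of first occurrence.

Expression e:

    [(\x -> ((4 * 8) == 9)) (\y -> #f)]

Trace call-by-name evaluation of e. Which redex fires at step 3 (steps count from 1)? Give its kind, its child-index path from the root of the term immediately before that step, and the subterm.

Answer: delta at root : (32 == 9)

Working:
step 0: ((\x.((4 * 8) == 9)) (\y.false))
step 1: [beta@root] ((4 * 8) == 9)
step 2: [delta@0] (32 == 9)
step 3: [delta@root] false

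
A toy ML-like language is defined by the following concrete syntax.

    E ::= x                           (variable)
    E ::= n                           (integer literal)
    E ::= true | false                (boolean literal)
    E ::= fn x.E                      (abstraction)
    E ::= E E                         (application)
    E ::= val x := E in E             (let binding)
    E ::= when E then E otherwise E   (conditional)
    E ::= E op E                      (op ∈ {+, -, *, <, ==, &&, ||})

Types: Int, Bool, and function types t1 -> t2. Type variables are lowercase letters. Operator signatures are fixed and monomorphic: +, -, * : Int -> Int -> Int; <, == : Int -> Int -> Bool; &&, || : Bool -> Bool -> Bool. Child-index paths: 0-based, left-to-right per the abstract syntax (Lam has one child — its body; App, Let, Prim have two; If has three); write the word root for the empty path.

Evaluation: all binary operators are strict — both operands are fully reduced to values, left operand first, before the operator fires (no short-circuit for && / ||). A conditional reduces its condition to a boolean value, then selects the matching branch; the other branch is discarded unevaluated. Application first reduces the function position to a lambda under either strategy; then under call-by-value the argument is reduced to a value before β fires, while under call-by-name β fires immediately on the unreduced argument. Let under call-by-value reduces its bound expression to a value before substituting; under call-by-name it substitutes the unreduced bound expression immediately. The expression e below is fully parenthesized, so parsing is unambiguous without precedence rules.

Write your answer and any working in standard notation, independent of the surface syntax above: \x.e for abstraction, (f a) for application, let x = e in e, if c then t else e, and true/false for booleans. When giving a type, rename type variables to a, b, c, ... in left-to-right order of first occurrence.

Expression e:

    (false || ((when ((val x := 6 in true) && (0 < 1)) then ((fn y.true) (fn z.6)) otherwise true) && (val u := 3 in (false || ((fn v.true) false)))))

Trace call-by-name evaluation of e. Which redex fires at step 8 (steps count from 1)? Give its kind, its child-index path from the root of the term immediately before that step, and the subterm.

Answer: delta at 1.1 : (false || true)

Derivation:
step 0: (false || ((if ((let x = 6 in true) && (0 < 1)) then ((\y.true) (\z.6)) else true) && (let u = 3 in (false || ((\v.true) false)))))
step 1: [let@1.0.0.0] (false || ((if (true && (0 < 1)) then ((\y.true) (\z.6)) else true) && (let u = 3 in (false || ((\v.true) false)))))
step 2: [delta@1.0.0.1] (false || ((if (true && true) then ((\y.true) (\z.6)) else true) && (let u = 3 in (false || ((\v.true) false)))))
step 3: [delta@1.0.0] (false || ((if true then ((\y.true) (\z.6)) else true) && (let u = 3 in (false || ((\v.true) false)))))
step 4: [if@1.0] (false || (((\y.true) (\z.6)) && (let u = 3 in (false || ((\v.true) false)))))
step 5: [beta@1.0] (false || (true && (let u = 3 in (false || ((\v.true) false)))))
step 6: [let@1.1] (false || (true && (false || ((\v.true) false))))
step 7: [beta@1.1.1] (false || (true && (false || true)))
step 8: [delta@1.1] (false || (true && true))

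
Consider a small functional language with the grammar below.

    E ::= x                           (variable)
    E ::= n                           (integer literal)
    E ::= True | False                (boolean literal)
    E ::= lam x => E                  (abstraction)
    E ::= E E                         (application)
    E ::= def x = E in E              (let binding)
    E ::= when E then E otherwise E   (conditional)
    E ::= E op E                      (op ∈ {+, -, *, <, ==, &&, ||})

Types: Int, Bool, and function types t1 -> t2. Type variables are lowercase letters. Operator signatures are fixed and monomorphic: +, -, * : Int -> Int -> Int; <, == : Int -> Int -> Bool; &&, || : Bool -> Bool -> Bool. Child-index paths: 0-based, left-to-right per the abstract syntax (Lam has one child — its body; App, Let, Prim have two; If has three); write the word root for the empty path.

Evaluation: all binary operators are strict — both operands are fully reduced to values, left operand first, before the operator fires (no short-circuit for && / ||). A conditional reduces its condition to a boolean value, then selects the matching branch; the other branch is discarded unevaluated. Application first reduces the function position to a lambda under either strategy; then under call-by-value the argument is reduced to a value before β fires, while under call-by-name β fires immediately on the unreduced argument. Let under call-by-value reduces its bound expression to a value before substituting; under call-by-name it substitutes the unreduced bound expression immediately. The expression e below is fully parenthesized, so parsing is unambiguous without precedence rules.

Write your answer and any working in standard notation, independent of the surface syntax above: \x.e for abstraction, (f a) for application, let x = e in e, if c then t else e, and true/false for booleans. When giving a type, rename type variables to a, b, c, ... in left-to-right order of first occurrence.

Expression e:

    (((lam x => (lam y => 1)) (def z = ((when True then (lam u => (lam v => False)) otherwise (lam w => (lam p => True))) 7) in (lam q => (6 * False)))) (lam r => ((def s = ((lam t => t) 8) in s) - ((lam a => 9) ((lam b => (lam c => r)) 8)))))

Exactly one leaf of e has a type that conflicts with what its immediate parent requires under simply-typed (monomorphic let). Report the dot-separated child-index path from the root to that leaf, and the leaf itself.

Answer: 0.1.1.0.1 : false

Working:
\y._ : b -> Int
\x._ : a -> b -> Int
  unify Bool ~ Bool
\v._ : d -> Bool
\u._ : c -> d -> Bool
\p._ : f -> Bool
\w._ : e -> f -> Bool
  unify c -> d -> Bool ~ e -> f -> Bool
  unify c ~ e
  unify d -> Bool ~ f -> Bool
  unify d ~ f
  unify Bool ~ Bool
  unify e -> f -> Bool ~ Int -> g
  unify e ~ Int
  unify f -> Bool ~ g
_ _ : f -> Bool
let z : f -> Bool
  unify Int ~ Int
  unify Bool ~ Int
  FAIL: mismatch Bool ~ Int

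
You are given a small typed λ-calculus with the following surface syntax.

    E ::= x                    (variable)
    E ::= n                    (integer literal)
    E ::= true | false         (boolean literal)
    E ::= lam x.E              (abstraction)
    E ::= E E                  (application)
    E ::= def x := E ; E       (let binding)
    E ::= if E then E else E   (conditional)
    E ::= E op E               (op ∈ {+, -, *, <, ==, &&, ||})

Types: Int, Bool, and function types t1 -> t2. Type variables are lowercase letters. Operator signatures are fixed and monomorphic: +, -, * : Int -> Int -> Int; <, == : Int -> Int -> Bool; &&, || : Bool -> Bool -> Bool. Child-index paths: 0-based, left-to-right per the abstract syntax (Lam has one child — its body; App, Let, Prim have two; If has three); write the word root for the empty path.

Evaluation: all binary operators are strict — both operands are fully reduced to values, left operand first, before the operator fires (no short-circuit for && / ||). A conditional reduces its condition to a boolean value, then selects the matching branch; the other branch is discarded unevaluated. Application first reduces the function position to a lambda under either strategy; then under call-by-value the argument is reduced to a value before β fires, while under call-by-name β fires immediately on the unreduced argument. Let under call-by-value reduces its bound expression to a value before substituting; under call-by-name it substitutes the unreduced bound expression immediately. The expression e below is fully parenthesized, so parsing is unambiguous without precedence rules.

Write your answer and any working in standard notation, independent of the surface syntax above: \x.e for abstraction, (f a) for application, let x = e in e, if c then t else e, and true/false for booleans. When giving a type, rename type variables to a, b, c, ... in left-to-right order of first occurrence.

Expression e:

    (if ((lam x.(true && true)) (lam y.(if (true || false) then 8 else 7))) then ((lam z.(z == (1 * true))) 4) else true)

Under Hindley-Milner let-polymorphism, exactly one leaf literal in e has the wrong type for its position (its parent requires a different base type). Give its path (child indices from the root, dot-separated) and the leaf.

Answer: 1.0.0.1.1 : true

Trace:
  unify Bool ~ Bool
  unify Bool ~ Bool
\x._ : a -> Bool
  unify Bool ~ Bool
  unify Bool ~ Bool
  unify Bool ~ Bool
  unify Int ~ Int
\y._ : b -> Int
  unify a -> Bool ~ (b -> Int) -> c
  unify a ~ b -> Int
  unify Bool ~ c
_ _ : Bool
  unify Bool ~ Bool
z : d
  unify d ~ Int
  unify Int ~ Int
  unify Bool ~ Int
  FAIL: mismatch Bool ~ Int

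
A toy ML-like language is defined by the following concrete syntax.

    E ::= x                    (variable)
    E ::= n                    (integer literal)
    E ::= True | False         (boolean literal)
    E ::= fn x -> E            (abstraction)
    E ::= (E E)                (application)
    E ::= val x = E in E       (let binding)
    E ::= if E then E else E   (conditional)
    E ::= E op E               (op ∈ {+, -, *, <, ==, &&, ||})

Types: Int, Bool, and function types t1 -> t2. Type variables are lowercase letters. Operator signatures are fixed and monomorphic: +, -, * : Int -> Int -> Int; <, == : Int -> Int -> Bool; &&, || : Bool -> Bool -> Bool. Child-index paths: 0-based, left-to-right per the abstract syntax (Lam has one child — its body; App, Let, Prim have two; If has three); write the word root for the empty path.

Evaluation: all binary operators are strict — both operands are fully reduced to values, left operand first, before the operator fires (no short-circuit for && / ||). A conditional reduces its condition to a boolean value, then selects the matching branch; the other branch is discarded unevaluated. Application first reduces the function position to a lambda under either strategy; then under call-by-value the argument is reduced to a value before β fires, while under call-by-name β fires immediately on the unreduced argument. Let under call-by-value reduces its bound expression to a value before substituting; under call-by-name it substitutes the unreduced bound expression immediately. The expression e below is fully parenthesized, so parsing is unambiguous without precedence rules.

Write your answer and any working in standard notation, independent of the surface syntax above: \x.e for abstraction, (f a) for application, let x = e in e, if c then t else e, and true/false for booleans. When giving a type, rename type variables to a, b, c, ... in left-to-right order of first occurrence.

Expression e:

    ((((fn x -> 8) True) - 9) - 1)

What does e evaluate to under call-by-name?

Working:
step 0: ((((\x.8) true) - 9) - 1)
step 1: [beta@0.0] ((8 - 9) - 1)
step 2: [delta@0] (-1 - 1)
step 3: [delta@root] -2

Answer: -2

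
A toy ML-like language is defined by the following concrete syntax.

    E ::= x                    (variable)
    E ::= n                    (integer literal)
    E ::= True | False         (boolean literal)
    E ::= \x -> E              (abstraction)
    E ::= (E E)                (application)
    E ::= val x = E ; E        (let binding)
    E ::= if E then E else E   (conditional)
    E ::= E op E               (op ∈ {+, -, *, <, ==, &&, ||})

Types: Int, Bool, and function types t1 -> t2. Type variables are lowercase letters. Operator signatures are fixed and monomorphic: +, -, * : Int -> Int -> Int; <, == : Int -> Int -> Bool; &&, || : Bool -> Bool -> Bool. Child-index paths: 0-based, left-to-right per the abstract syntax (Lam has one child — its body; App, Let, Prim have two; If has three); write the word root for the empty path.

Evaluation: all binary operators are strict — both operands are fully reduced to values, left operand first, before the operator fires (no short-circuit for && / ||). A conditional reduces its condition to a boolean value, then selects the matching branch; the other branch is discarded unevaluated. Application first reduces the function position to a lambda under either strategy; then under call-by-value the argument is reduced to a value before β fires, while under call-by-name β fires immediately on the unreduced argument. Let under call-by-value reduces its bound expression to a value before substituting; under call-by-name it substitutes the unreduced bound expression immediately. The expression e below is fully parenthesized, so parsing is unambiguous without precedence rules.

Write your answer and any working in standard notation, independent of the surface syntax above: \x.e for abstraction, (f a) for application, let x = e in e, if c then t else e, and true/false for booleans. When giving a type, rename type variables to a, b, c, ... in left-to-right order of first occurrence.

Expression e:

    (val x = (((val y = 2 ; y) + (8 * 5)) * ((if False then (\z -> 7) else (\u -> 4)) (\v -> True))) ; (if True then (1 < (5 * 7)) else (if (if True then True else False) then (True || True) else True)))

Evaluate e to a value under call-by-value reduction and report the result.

Answer: true

Trace:
step 0: (let x = (((let y = 2 in y) + (8 * 5)) * ((if false then (\z.7) else (\u.4)) (\v.true))) in (if true then (1 < (5 * 7)) else (if (if true then true else false) then (true || true) else true)))
step 1: [let@0.0.0] (let x = ((2 + (8 * 5)) * ((if false then (\z.7) else (\u.4)) (\v.true))) in (if true then (1 < (5 * 7)) else (if (if true then true else false) then (true || true) else true)))
step 2: [delta@0.0.1] (let x = ((2 + 40) * ((if false then (\z.7) else (\u.4)) (\v.true))) in (if true then (1 < (5 * 7)) else (if (if true then true else false) then (true || true) else true)))
step 3: [delta@0.0] (let x = (42 * ((if false then (\z.7) else (\u.4)) (\v.true))) in (if true then (1 < (5 * 7)) else (if (if true then true else false) then (true || true) else true)))
step 4: [if@0.1.0] (let x = (42 * ((\u.4) (\v.true))) in (if true then (1 < (5 * 7)) else (if (if true then true else false) then (true || true) else true)))
step 5: [beta@0.1] (let x = (42 * 4) in (if true then (1 < (5 * 7)) else (if (if true then true else false) then (true || true) else true)))
step 6: [delta@0] (let x = 168 in (if true then (1 < (5 * 7)) else (if (if true then true else false) then (true || true) else true)))
step 7: [let@root] (if true then (1 < (5 * 7)) else (if (if true then true else false) then (true || true) else true))
step 8: [if@root] (1 < (5 * 7))
step 9: [delta@1] (1 < 35)
step 10: [delta@root] true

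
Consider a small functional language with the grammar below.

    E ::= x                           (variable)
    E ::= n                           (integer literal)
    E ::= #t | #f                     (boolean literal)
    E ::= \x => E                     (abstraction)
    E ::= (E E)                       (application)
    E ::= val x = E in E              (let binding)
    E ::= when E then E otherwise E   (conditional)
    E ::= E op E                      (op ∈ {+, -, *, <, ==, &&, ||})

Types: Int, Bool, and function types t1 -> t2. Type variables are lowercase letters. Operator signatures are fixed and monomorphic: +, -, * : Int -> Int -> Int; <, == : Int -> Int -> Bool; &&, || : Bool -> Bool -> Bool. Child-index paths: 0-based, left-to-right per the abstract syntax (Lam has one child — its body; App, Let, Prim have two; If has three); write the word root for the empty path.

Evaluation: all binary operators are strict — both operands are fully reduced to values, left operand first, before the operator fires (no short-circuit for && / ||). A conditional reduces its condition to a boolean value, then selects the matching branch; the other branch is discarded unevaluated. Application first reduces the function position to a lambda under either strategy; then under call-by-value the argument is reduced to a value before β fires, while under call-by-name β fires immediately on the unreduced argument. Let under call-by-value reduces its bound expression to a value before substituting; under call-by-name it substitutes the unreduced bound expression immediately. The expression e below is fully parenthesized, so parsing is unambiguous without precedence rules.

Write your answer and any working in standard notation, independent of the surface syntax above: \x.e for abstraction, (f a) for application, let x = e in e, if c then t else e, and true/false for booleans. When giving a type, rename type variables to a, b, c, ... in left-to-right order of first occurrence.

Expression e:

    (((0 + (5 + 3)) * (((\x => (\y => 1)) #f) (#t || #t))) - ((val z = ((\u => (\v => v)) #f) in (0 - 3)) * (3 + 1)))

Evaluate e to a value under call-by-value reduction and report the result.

Answer: 20

Derivation:
step 0: (((0 + (5 + 3)) * (((\x.(\y.1)) false) (true || true))) - ((let z = ((\u.(\v.v)) false) in (0 - 3)) * (3 + 1)))
step 1: [delta@0.0.1] (((0 + 8) * (((\x.(\y.1)) false) (true || true))) - ((let z = ((\u.(\v.v)) false) in (0 - 3)) * (3 + 1)))
step 2: [delta@0.0] ((8 * (((\x.(\y.1)) false) (true || true))) - ((let z = ((\u.(\v.v)) false) in (0 - 3)) * (3 + 1)))
step 3: [beta@0.1.0] ((8 * ((\y.1) (true || true))) - ((let z = ((\u.(\v.v)) false) in (0 - 3)) * (3 + 1)))
step 4: [delta@0.1.1] ((8 * ((\y.1) true)) - ((let z = ((\u.(\v.v)) false) in (0 - 3)) * (3 + 1)))
step 5: [beta@0.1] ((8 * 1) - ((let z = ((\u.(\v.v)) false) in (0 - 3)) * (3 + 1)))
step 6: [delta@0] (8 - ((let z = ((\u.(\v.v)) false) in (0 - 3)) * (3 + 1)))
step 7: [beta@1.0.0] (8 - ((let z = (\v.v) in (0 - 3)) * (3 + 1)))
step 8: [let@1.0] (8 - ((0 - 3) * (3 + 1)))
step 9: [delta@1.0] (8 - (-3 * (3 + 1)))
step 10: [delta@1.1] (8 - (-3 * 4))
step 11: [delta@1] (8 - -12)
step 12: [delta@root] 20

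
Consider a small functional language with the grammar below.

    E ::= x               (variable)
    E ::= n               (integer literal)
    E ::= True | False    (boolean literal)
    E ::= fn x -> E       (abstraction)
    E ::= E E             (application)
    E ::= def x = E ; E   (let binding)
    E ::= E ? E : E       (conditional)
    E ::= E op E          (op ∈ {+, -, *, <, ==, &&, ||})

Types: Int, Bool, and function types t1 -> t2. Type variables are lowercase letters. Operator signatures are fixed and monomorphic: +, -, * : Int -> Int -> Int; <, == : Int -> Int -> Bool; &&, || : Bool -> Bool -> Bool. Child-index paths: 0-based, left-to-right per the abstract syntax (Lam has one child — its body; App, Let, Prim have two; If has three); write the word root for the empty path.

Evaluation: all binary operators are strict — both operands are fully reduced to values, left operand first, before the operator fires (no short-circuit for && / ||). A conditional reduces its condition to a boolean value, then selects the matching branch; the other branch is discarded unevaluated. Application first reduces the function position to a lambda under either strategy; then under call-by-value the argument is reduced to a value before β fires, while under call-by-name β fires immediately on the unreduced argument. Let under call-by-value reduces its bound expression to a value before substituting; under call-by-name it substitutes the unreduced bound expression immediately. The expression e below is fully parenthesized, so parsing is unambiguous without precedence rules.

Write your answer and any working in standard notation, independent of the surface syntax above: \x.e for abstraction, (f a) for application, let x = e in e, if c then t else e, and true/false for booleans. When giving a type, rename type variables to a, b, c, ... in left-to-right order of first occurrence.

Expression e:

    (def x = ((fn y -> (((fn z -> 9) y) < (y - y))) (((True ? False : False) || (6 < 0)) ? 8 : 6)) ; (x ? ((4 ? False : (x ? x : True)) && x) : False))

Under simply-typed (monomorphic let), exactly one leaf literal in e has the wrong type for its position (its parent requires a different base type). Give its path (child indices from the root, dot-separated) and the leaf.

Working:
\z._ : b -> Int
y : a
  unify b -> Int ~ a -> c
  unify b ~ a
  unify Int ~ c
_ _ : Int
  unify Int ~ Int
y : a
  unify a ~ Int
y : Int
  unify Int ~ Int
  unify Int ~ Int
\y._ : Int -> Bool
  unify Bool ~ Bool
  unify Bool ~ Bool
  unify Bool ~ Bool
  unify Int ~ Int
  unify Int ~ Int
  unify Bool ~ Bool
  unify Bool ~ Bool
  unify Int ~ Int
  unify Int -> Bool ~ Int -> d
  unify Int ~ Int
  unify Bool ~ d
_ _ : Bool
let x : Bool
x : Bool
  unify Bool ~ Bool
  unify Int ~ Bool
  FAIL: mismatch Int ~ Bool

Answer: 1.1.0.0 : 4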